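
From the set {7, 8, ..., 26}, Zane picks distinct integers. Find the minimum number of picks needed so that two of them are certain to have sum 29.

13

A set avoiding the sum 29 can contain at most one of each pair {x, 29−x}, plus the 4 elements whose complement lies outside the range.
The integers 15, …, 26 (12 of them) are such a set: any two sum to at least 15+16 = 31 > 29.
By the pigeonhole principle, any 13th integer completes one of the 8 pairs, so 13 choices force a sum of 29.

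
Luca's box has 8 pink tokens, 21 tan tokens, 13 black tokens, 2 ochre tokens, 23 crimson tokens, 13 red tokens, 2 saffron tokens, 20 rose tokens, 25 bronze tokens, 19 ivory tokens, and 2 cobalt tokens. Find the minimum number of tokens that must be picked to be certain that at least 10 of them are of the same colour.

78

An adversary could hand out at most 9 tokens per colour (4 colours run out sooner): 8 + 9 + 9 + 2 + 9 + 9 + 2 + 9 + 9 + 9 + 2 = 77 tokens and still no colour has 10.
By pigeonhole, one more token lands in a colour already at 9, so 78 draws are enough and 77 are not.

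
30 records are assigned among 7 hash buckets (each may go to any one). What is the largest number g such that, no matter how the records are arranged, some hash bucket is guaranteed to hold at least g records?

5

By pigeonhole, the 7 hash buckets are the holes and the 30 records are the pigeons.
If every hash bucket held at most 4 records, the total would be at most 7 × 4 = 28, which is less than 30.
So some hash bucket holds at least ⌈30/7⌉ = 5 records.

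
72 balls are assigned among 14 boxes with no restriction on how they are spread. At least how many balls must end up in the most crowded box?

6

By the pigeonhole principle, the 14 boxes are the holes and the 72 balls are the pigeons.
If every box held at most 5 balls, the total would be at most 14 × 5 = 70, which is less than 72.
So some box holds at least ⌈72/14⌉ = 6 balls.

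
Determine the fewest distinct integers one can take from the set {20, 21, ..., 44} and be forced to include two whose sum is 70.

Two chosen integers sum to 70 exactly when both halves of some pair {x, 70−x} with 26 ≤ x ≤ 70−x ≤ 44 are chosen — 9 such pairs.
The remaining 7 elements (those with no distinct partner in range) can never complete a 70-sum, so the worst case takes all of them and one from each pair: 7 + 9 = 16.
By the pigeonhole principle, the 17th integer has to be the second member of some pair, so 16 + 1 = 17.

17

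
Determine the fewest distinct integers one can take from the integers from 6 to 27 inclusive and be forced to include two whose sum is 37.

14

Two chosen integers sum to 37 exactly when both halves of some pair {x, 37−x} with 10 ≤ x ≤ 37−x ≤ 27 are chosen — 9 such pairs.
The remaining 4 elements (those with no distinct partner in range) can never complete a 37-sum, so the worst case takes all of them and one from each pair: 4 + 9 = 13.
Pigeonhole: the 14th integer has to be the second member of some pair, so 13 + 1 = 14.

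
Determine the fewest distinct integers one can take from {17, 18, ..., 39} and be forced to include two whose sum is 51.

A set avoiding the sum 51 can contain at most one of each pair {x, 51−x}, plus the 5 elements whose complement lies outside the range.
The integers 26, …, 39 (14 of them) are such a set: any two sum to at least 26+27 = 53 > 51.
Any 15th integer completes one of the 9 pairs, so 15 choices force a sum of 51.

15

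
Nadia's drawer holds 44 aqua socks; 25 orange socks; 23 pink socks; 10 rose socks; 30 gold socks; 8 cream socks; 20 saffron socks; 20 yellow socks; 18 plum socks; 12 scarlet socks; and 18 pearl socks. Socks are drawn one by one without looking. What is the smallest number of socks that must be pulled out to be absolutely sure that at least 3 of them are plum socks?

In the worst case for collecting plum socks, every non-plum sock comes out first.
There are 44 + 25 + 23 + 10 + 30 + 8 + 20 + 20 + 12 + 18 = 210 non-plum socks altogether.
After those, each further sock must be plum, so 210 + 3 = 213 draws guarantee 3 plum socks.

213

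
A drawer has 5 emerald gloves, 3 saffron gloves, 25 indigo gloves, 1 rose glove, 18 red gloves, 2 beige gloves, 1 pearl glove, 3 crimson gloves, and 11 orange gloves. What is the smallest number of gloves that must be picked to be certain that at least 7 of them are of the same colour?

Put each drawn glove into a box by colour. The largest draw with every box below 7 takes min(count, 6) from each colour; colours with fewer than 6 contribute all they have.
Σ min(cᵢ, 6) = 5 + 3 + 6 + 1 + 6 + 2 + 1 + 3 + 6 = 33.
Draw number 33 + 1 = 34 must push one box to 7.

34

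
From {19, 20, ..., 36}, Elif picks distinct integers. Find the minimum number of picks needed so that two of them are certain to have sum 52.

Two chosen integers sum to 52 exactly when both halves of some pair {x, 52−x} with 19 ≤ x ≤ 52−x ≤ 33 are chosen — 7 such pairs.
The remaining 4 elements (those with no distinct partner in range) can never complete a 52-sum, so the worst case takes all of them and one from each pair: 4 + 7 = 11.
By the pigeonhole principle, the 12th integer has to be the second member of some pair, so 11 + 1 = 12.

12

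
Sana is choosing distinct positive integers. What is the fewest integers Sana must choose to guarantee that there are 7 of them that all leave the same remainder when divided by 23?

The 23 residue classes mod 23 are the pigeonholes.
With 138 integers one could put 6 in each residue class and have no class reach 7.
The 139th integer pushes some class to 7, so 23·6 + 1 = 139.

139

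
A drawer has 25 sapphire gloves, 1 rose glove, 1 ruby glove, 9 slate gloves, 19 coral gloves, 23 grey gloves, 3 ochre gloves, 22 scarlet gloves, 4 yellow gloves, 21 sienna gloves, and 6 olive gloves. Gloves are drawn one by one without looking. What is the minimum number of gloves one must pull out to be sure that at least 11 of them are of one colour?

75

By pigeonhole, put each drawn glove into a box by colour. The largest draw with every box below 11 takes min(count, 10) from each colour; colours with fewer than 10 contribute all they have.
Σ min(cᵢ, 10) = 10 + 1 + 1 + 9 + 10 + 10 + 3 + 10 + 4 + 10 + 6 = 74.
Draw number 74 + 1 = 75 must push one box to 11.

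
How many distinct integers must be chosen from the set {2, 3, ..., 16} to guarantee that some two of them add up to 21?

Group the elements by complementary pair {x, 21−x}: {5,16}, {6,15}, {7,14}, …, giving 6 two-element pairs and 3 integers whose partner 21−x falls outside [2,16].
Pigeonhole: treating each of those 9 groups as a pigeonhole, one can pick one integer per group — 9 integers — with no two summing to 21.
The 10th integer lands in an occupied pair, forcing a sum of 21.

10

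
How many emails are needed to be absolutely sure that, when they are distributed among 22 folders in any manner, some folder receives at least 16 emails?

331

With 330 emails one could put exactly 15 in each of the 22 folders, and no folder would reach 16.
Pigeonhole: one more email must land in a folder that already has 15, giving it 16.
So 22 × 15 + 1 = 331 emails are required.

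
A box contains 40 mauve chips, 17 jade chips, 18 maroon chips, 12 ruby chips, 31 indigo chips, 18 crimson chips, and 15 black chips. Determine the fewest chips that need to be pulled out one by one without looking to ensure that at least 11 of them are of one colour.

By pigeonhole, put each drawn chip into a box by colour. The largest draw with every box below 11 takes min(count, 10) from each colour.
Σ min(cᵢ, 10) = 10 + 10 + 10 + 10 + 10 + 10 + 10 = 70.
Draw number 70 + 1 = 71 must push one box to 11.

71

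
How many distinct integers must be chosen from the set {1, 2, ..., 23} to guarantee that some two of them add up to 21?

Group the elements by complementary pair {x, 21−x}: {1,20}, {2,19}, {3,18}, …, giving 10 two-element pairs and 3 integers whose partner 21−x falls outside [1,23].
Pigeonhole: treating each of those 13 groups as a pigeonhole, one can pick one integer per group — 13 integers — with no two summing to 21.
The 14th integer lands in an occupied pair, forcing a sum of 21.

14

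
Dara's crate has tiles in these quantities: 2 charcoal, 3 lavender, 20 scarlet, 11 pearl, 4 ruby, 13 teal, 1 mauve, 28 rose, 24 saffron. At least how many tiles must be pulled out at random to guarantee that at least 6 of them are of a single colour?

36

Put each drawn tile into a box by colour. The largest draw with every box below 6 takes min(count, 5) from each colour; colours with fewer than 5 contribute all they have.
Σ min(cᵢ, 5) = 2 + 3 + 5 + 5 + 4 + 5 + 1 + 5 + 5 = 35.
Draw number 35 + 1 = 36 must push one box to 6.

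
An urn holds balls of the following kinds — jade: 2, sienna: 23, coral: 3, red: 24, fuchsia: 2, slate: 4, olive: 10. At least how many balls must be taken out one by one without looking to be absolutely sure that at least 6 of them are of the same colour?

The 7 colours are the holes; the balls drawn are the pigeons.
To avoid 6 of any one colour, the worst case takes at most 5 of each colour, or every ball of a colour that has fewer than 5.
That gives 2 + 5 + 3 + 5 + 2 + 4 + 5 = 26 balls with no colour reaching 6.
The next ball forces some colour to 6, so 26 + 1 = 27.

27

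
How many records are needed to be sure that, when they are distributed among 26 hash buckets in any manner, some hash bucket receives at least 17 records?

With 416 records one could put exactly 16 in each of the 26 hash buckets, and no hash bucket would reach 17.
By the pigeonhole principle, one more record must land in a hash bucket that already has 16, giving it 17.
So 26 × 16 + 1 = 417 records are required.

417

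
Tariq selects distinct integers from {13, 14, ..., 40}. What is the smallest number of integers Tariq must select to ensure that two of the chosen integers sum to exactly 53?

15

A set avoiding the sum 53 can contain at most one of each pair {x, 53−x}.
The integers 27, …, 40 (14 of them) are such a set: any two sum to at least 27+28 = 55 > 53.
Any 15th integer completes one of the 14 pairs, so 15 choices force a sum of 53.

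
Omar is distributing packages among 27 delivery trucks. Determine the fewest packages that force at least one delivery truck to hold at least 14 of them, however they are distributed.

352

With 351 packages one could put exactly 13 in each of the 27 delivery trucks, and no delivery truck would reach 14.
One more package must land in a delivery truck that already has 13, giving it 14.
So 27 × 13 + 1 = 352 packages are required.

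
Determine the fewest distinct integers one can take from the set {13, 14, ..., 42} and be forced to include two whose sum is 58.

Group the elements by complementary pair {x, 58−x}: {16,42}, {17,41}, {18,40}, …, giving 13 two-element pairs, the single value 29 (it cannot pair with itself since the integers are distinct), and 3 integers whose partner 58−x falls outside [13,42].
Treating each of those 17 groups as a pigeonhole, one can pick one integer per group — 17 integers — with no two summing to 58.
The 18th integer lands in an occupied pair, forcing a sum of 58.

18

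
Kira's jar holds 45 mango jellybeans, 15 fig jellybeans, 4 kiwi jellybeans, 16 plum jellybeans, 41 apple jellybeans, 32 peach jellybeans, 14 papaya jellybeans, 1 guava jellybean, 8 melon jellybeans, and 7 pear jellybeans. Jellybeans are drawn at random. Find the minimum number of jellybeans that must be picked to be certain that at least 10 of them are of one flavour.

75

By the pigeonhole principle, put each drawn jellybean into a box by flavour. The largest draw with every box below 10 takes min(count, 9) from each flavour; flavours with fewer than 9 contribute all they have.
Σ min(cᵢ, 9) = 9 + 9 + 4 + 9 + 9 + 9 + 9 + 1 + 8 + 7 = 74.
Draw number 74 + 1 = 75 must push one box to 10.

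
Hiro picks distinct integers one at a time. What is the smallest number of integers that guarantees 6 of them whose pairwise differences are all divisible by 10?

51

Integers whose pairwise differences are multiples of 10 are exactly those sharing a remainder mod 10. The 10 residue classes mod 10 are the pigeonholes.
With 50 integers one could put 5 in each residue class and have no class reach 6.
The 51st integer pushes some class to 6, so 10·5 + 1 = 51.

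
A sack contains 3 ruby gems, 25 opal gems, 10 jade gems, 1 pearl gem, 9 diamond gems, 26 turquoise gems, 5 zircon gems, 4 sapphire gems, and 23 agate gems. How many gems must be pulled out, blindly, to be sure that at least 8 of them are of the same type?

The 9 types are the holes; the gems drawn are the pigeons.
To avoid 8 of any one type, the worst case takes at most 7 of each type, or every gem of a type that has fewer than 7.
That gives 3 + 7 + 7 + 1 + 7 + 7 + 5 + 4 + 7 = 48 gems with no type reaching 8.
The next gem forces some type to 8, so 48 + 1 = 49.

49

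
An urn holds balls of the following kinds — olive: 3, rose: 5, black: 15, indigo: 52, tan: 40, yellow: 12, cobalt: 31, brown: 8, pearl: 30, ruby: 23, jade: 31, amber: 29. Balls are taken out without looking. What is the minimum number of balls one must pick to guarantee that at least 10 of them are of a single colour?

Put each drawn ball into a box by colour. The largest draw with every box below 10 takes min(count, 9) from each colour; colours with fewer than 9 contribute all they have.
Σ min(cᵢ, 9) = 3 + 5 + 9 + 9 + 9 + 9 + 9 + 8 + 9 + 9 + 9 + 9 = 97.
Draw number 97 + 1 = 98 must push one box to 10.

98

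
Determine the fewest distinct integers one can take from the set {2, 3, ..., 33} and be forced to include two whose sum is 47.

Two chosen integers sum to 47 exactly when both halves of some pair {x, 47−x} with 14 ≤ x ≤ 47−x ≤ 33 are chosen — 10 such pairs.
The remaining 12 elements (those with no distinct partner in range) can never complete a 47-sum, so the worst case takes all of them and one from each pair: 12 + 10 = 22.
Pigeonhole: the 23rd integer has to be the second member of some pair, so 22 + 1 = 23.

23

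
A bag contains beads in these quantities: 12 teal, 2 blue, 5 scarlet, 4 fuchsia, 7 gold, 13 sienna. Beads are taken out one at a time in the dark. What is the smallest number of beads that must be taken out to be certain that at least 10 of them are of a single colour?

37

The 6 colours are the holes; the beads drawn are the pigeons.
To avoid 10 of any one colour, the worst case takes at most 9 of each colour, or every bead of a colour that has fewer than 9.
That gives 9 + 2 + 5 + 4 + 7 + 9 = 36 beads with no colour reaching 10.
The next bead forces some colour to 10, so 36 + 1 = 37.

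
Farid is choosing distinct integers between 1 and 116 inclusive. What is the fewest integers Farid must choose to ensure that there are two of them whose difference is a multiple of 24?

Integers whose pairwise differences are multiples of 24 are exactly those sharing a remainder mod 24. By pigeonhole, the 24 residue classes mod 24 are the pigeonholes.
With 24 integers one could put 1 in each residue class and have no class reach 2.
The 25th integer pushes some class to 2, so 24·1 + 1 = 25.

25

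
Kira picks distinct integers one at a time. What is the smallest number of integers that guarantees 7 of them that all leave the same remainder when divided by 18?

109

The 18 residue classes mod 18 are the pigeonholes.
With 108 integers one could put 6 in each residue class and have no class reach 7.
The 109th integer pushes some class to 7, so 18·6 + 1 = 109.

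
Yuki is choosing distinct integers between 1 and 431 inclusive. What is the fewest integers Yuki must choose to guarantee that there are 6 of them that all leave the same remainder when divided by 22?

Pigeonhole: the 22 residue classes mod 22 are the pigeonholes.
With 110 integers one could put 5 in each residue class and have no class reach 6.
The 111th integer pushes some class to 6, so 22·5 + 1 = 111.

111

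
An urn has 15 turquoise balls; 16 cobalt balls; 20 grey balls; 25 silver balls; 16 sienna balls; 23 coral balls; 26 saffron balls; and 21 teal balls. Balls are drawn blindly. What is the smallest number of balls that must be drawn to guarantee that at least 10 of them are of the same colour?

An adversary could hand out at most 9 balls per colour: 9 + 9 + 9 + 9 + 9 + 9 + 9 + 9 = 72 balls and still no colour has 10.
One more ball lands in a colour already at 9, so 73 draws are enough and 72 are not.

73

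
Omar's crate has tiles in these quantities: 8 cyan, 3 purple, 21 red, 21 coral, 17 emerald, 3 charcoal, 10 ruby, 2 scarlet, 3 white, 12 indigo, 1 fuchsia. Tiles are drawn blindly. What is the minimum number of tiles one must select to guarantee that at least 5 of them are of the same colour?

37

Put each drawn tile into a box by colour. The largest draw with every box below 5 takes min(count, 4) from each colour; colours with fewer than 4 contribute all they have.
Σ min(cᵢ, 4) = 4 + 3 + 4 + 4 + 4 + 3 + 4 + 2 + 3 + 4 + 1 = 36.
Draw number 36 + 1 = 37 must push one box to 5.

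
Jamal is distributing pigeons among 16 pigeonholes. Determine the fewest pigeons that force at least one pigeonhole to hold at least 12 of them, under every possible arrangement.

177

With 176 pigeons one could put exactly 11 in each of the 16 pigeonholes, and no pigeonhole would reach 12.
One more pigeon must land in a pigeonhole that already has 11, giving it 12.
So 16 × 11 + 1 = 177 pigeons are required.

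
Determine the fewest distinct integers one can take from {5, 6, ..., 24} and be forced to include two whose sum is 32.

Group the elements by complementary pair {x, 32−x}: {8,24}, {9,23}, {10,22}, …, giving 8 two-element pairs, the single value 16 (it cannot pair with itself since the integers are distinct), and 3 integers whose partner 32−x falls outside [5,24].
Treating each of those 12 groups as a pigeonhole, one can pick one integer per group — 12 integers — with no two summing to 32.
The 13th integer lands in an occupied pair, forcing a sum of 32.

13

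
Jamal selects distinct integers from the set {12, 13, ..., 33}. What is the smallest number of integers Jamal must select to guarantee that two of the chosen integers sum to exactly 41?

Two chosen integers sum to 41 exactly when both halves of some pair {x, 41−x} with 12 ≤ x ≤ 41−x ≤ 29 are chosen — 9 such pairs.
The remaining 4 elements (those with no distinct partner in range) can never complete a 41-sum, so the worst case takes all of them and one from each pair: 4 + 9 = 13.
The 14th integer has to be the second member of some pair, so 13 + 1 = 14.

14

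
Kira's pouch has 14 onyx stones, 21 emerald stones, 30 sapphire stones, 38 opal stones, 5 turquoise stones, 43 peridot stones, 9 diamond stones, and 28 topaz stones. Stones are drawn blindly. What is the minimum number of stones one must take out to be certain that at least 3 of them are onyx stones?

In the worst case for collecting onyx stones, every non-onyx stone comes out first.
There are 21 + 30 + 38 + 5 + 43 + 9 + 28 = 174 non-onyx stones altogether.
After those, each further stone must be onyx, so 174 + 3 = 177 draws guarantee 3 onyx stones.

177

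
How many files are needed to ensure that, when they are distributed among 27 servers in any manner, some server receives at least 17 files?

433

With 432 files one could put exactly 16 in each of the 27 servers, and no server would reach 17.
By the pigeonhole principle, one more file must land in a server that already has 16, giving it 17.
So 27 × 16 + 1 = 433 files are required.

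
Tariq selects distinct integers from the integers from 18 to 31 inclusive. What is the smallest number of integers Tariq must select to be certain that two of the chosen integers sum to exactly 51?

A set avoiding the sum 51 can contain at most one of each pair {x, 51−x}, plus the 2 elements whose complement lies outside the range.
The integers 18, …, 25 (8 of them) are such a set: any two sum to at least 18+19 = 37 and at most 24+25 = 49 < 51.
Any 9th integer completes one of the 6 pairs, so 9 choices force a sum of 51.

9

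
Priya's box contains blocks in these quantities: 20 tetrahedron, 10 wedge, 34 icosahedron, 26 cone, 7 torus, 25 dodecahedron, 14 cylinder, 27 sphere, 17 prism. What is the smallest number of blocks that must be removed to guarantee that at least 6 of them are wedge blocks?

176

In the worst case for collecting wedge blocks, every non-wedge block comes out first.
There are 20 + 34 + 26 + 7 + 25 + 14 + 27 + 17 = 170 non-wedge blocks altogether.
After those, each further block must be wedge, so 170 + 6 = 176 draws guarantee 6 wedge blocks.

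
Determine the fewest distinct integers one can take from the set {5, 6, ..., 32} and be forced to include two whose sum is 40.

Group the elements by complementary pair {x, 40−x}: {8,32}, {9,31}, {10,30}, …, giving 12 two-element pairs, the single value 20 (it cannot pair with itself since the integers are distinct), and 3 integers whose partner 40−x falls outside [5,32].
Treating each of those 16 groups as a pigeonhole, one can pick one integer per group — 16 integers — with no two summing to 40.
The 17th integer lands in an occupied pair, forcing a sum of 40.

17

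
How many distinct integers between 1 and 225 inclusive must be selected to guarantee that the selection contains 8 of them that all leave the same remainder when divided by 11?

78

By the pigeonhole principle, the 11 residue classes mod 11 are the pigeonholes.
With 77 integers one could put 7 in each residue class and have no class reach 8.
The 78th integer pushes some class to 8, so 11·7 + 1 = 78.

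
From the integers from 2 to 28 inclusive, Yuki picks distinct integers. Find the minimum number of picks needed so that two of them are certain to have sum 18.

21

Two chosen integers sum to 18 exactly when both halves of some pair {x, 18−x} with 2 ≤ x ≤ 18−x ≤ 16 are chosen — 7 such pairs.
The remaining 13 elements (those with no distinct partner in range) can never complete a 18-sum, so the worst case takes all of them and one from each pair: 13 + 7 = 20.
Pigeonhole: the 21st integer has to be the second member of some pair, so 20 + 1 = 21.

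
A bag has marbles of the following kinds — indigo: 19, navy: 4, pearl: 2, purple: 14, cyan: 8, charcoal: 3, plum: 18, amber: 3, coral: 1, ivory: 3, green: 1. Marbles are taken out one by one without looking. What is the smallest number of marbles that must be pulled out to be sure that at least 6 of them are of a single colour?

38

Pigeonhole: the 11 colours are the holes; the marbles drawn are the pigeons.
To avoid 6 of any one colour, the worst case takes at most 5 of each colour, or every marble of a colour that has fewer than 5.
That gives 5 + 4 + 2 + 5 + 5 + 3 + 5 + 3 + 1 + 3 + 1 = 37 marbles with no colour reaching 6.
The next marble forces some colour to 6, so 37 + 1 = 38.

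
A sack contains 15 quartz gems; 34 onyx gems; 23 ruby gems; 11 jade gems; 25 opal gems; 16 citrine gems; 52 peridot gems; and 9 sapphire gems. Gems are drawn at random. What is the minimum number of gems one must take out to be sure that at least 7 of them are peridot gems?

140

In the worst case for collecting peridot gems, every non-peridot gem comes out first.
There are 15 + 34 + 23 + 11 + 25 + 16 + 9 = 133 non-peridot gems altogether.
After those, each further gem must be peridot, so 133 + 7 = 140 draws guarantee 7 peridot gems.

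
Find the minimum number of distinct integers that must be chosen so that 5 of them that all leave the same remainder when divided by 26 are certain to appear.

By pigeonhole, the 26 residue classes mod 26 are the pigeonholes.
With 104 integers one could put 4 in each residue class and have no class reach 5.
The 105th integer pushes some class to 5, so 26·4 + 1 = 105.

105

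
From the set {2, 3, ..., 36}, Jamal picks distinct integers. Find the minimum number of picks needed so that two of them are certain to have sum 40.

Group the elements by complementary pair {x, 40−x}: {4,36}, {5,35}, {6,34}, …, giving 16 two-element pairs, the single value 20 (it cannot pair with itself since the integers are distinct), and 2 integers whose partner 40−x falls outside [2,36].
By the pigeonhole principle, treating each of those 19 groups as a pigeonhole, one can pick one integer per group — 19 integers — with no two summing to 40.
The 20th integer lands in an occupied pair, forcing a sum of 40.

20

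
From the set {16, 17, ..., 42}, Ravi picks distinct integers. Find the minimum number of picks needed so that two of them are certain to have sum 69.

20

Two chosen integers sum to 69 exactly when both halves of some pair {x, 69−x} with 27 ≤ x ≤ 69−x ≤ 42 are chosen — 8 such pairs.
The remaining 11 elements (those with no distinct partner in range) can never complete a 69-sum, so the worst case takes all of them and one from each pair: 11 + 8 = 19.
By the pigeonhole principle, the 20th integer has to be the second member of some pair, so 19 + 1 = 20.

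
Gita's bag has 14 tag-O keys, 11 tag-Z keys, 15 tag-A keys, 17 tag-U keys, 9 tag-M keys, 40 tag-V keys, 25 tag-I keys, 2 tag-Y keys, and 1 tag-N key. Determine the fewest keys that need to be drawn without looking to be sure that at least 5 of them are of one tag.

The 9 tags are the holes; the keys drawn are the pigeons.
To avoid 5 of any one tag, the worst case takes at most 4 of each tag, or every key of a tag that has fewer than 4.
That gives 4 + 4 + 4 + 4 + 4 + 4 + 4 + 2 + 1 = 31 keys with no tag reaching 5.
The next key forces some tag to 5, so 31 + 1 = 32.

32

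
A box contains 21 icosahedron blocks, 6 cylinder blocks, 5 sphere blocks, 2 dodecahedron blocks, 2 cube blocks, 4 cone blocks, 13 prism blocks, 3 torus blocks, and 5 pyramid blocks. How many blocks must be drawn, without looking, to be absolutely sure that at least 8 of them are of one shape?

By the pigeonhole principle, the 9 shapes are the holes; the blocks drawn are the pigeons.
To avoid 8 of any one shape, the worst case takes at most 7 of each shape, or every block of a shape that has fewer than 7.
That gives 7 + 6 + 5 + 2 + 2 + 4 + 7 + 3 + 5 = 41 blocks with no shape reaching 8.
The next block forces some shape to 8, so 41 + 1 = 42.

42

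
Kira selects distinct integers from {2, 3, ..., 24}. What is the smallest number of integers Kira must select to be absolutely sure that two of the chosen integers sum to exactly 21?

Two chosen integers sum to 21 exactly when both halves of some pair {x, 21−x} with 2 ≤ x ≤ 21−x ≤ 19 are chosen — 9 such pairs.
The remaining 5 elements (those with no distinct partner in range) can never complete a 21-sum, so the worst case takes all of them and one from each pair: 5 + 9 = 14.
The 15th integer has to be the second member of some pair, so 14 + 1 = 15.

15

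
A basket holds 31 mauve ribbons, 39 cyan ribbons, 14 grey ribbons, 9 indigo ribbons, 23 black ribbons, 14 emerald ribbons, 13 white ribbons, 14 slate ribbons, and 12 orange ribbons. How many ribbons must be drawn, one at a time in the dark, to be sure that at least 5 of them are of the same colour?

37

The 9 colours are the holes; the ribbons drawn are the pigeons.
To avoid 5 of any one colour, the worst case takes at most 4 of each colour.
That gives 4 + 4 + 4 + 4 + 4 + 4 + 4 + 4 + 4 = 36 ribbons with no colour reaching 5.
The next ribbon forces some colour to 5, so 36 + 1 = 37.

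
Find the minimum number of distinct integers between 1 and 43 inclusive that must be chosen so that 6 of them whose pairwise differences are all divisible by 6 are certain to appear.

Integers whose pairwise differences are multiples of 6 are exactly those sharing a remainder mod 6. By the pigeonhole principle, the 6 residue classes mod 6 are the pigeonholes.
With 30 integers one could put 5 in each residue class and have no class reach 6.
The 31st integer pushes some class to 6, so 6·5 + 1 = 31.

31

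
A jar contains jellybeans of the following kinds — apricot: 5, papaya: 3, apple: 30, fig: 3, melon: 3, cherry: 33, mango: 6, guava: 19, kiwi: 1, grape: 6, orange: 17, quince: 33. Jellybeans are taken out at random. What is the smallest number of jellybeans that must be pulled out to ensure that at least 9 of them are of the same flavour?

68

The 12 flavours are the holes; the jellybeans drawn are the pigeons.
To avoid 9 of any one flavour, the worst case takes at most 8 of each flavour, or every jellybean of a flavour that has fewer than 8.
That gives 5 + 3 + 8 + 3 + 3 + 8 + 6 + 8 + 1 + 6 + 8 + 8 = 67 jellybeans with no flavour reaching 9.
The next jellybean forces some flavour to 9, so 67 + 1 = 68.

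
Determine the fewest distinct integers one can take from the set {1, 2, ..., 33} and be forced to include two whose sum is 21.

24

A set avoiding the sum 21 can contain at most one of each pair {x, 21−x}, plus the 13 elements whose complement lies outside the range.
The integers 11, …, 33 (23 of them) are such a set: any two sum to at least 11+12 = 23 > 21.
By the pigeonhole principle, any 24th integer completes one of the 10 pairs, so 24 choices force a sum of 21.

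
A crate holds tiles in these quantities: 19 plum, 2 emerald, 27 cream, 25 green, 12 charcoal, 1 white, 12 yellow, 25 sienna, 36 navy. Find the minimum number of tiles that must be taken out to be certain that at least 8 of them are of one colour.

An adversary could hand out at most 7 tiles per colour (emerald, white run out sooner): 7 + 2 + 7 + 7 + 7 + 1 + 7 + 7 + 7 = 52 tiles and still no colour has 8.
One more tile lands in a colour already at 7, so 53 draws are enough and 52 are not.

53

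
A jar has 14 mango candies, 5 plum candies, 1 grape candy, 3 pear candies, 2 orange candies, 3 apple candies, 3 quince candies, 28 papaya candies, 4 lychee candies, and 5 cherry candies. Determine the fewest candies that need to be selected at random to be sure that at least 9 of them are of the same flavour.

43

An adversary could hand out at most 8 candies per flavour (8 flavours run out sooner): 8 + 5 + 1 + 3 + 2 + 3 + 3 + 8 + 4 + 5 = 42 candies and still no flavour has 9.
Pigeonhole: one more candy lands in a flavour already at 8, so 43 draws are enough and 42 are not.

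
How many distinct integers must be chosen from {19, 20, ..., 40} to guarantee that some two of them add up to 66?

16

Two chosen integers sum to 66 exactly when both halves of some pair {x, 66−x} with 26 ≤ x ≤ 66−x ≤ 40 are chosen — 7 such pairs.
The remaining 8 elements (those with no distinct partner in range) can never complete a 66-sum, so the worst case takes all of them and one from each pair: 8 + 7 = 15.
By pigeonhole, the 16th integer has to be the second member of some pair, so 15 + 1 = 16.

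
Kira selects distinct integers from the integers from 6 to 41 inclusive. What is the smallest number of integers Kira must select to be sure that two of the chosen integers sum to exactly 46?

Two chosen integers sum to 46 exactly when both halves of some pair {x, 46−x} with 6 ≤ x ≤ 46−x ≤ 40 are chosen — 17 such pairs.
The remaining 2 elements (those with no distinct partner in range) can never complete a 46-sum, so the worst case takes all of them and one from each pair: 2 + 17 = 19.
The 20th integer has to be the second member of some pair, so 19 + 1 = 20.

20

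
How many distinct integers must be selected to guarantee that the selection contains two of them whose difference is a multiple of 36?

37

Integers whose pairwise differences are multiples of 36 are exactly those sharing a remainder mod 36. By pigeonhole, the 36 residue classes mod 36 are the pigeonholes.
With 36 integers one could put 1 in each residue class and have no class reach 2.
The 37th integer pushes some class to 2, so 36·1 + 1 = 37.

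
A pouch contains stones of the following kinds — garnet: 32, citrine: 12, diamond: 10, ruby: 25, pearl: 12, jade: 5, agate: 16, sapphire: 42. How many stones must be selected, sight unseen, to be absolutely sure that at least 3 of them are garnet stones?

In the worst case for collecting garnet stones, every non-garnet stone comes out first.
There are 12 + 10 + 25 + 12 + 5 + 16 + 42 = 122 non-garnet stones altogether.
After those, each further stone must be garnet, so 122 + 3 = 125 draws guarantee 3 garnet stones.

125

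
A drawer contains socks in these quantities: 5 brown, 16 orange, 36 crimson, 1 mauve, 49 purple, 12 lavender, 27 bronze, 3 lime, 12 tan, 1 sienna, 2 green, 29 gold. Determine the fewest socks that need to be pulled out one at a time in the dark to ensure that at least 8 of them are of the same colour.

62

An adversary could hand out at most 7 socks per colour (5 colours run out sooner): 5 + 7 + 7 + 1 + 7 + 7 + 7 + 3 + 7 + 1 + 2 + 7 = 61 socks and still no colour has 8.
By pigeonhole, one more sock lands in a colour already at 7, so 62 draws are enough and 61 are not.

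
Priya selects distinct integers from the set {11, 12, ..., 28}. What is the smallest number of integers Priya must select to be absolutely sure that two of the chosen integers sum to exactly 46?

Two chosen integers sum to 46 exactly when both halves of some pair {x, 46−x} with 18 ≤ x ≤ 46−x ≤ 28 are chosen — 5 such pairs.
The remaining 8 elements (those with no distinct partner in range) can never complete a 46-sum, so the worst case takes all of them and one from each pair: 8 + 5 = 13.
The 14th integer has to be the second member of some pair, so 13 + 1 = 14.

14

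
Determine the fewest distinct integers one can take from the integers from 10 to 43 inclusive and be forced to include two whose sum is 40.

Group the elements by complementary pair {x, 40−x}: {10,30}, {11,29}, {12,28}, …, giving 10 two-element pairs, the single value 20 (it cannot pair with itself since the integers are distinct), and 13 integers whose partner 40−x falls outside [10,43].
Pigeonhole: treating each of those 24 groups as a pigeonhole, one can pick one integer per group — 24 integers — with no two summing to 40.
The 25th integer lands in an occupied pair, forcing a sum of 40.

25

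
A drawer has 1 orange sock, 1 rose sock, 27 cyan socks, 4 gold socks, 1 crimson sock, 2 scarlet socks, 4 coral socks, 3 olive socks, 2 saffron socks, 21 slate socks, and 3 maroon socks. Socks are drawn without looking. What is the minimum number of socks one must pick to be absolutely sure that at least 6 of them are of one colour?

32

By pigeonhole, put each drawn sock into a box by colour. The largest draw with every box below 6 takes min(count, 5) from each colour; colours with fewer than 5 contribute all they have.
Σ min(cᵢ, 5) = 1 + 1 + 5 + 4 + 1 + 2 + 4 + 3 + 2 + 5 + 3 = 31.
Draw number 31 + 1 = 32 must push one box to 6.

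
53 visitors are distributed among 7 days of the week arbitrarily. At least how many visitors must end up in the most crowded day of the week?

Pigeonhole: the 7 days of the week are the holes and the 53 visitors are the pigeons.
If every day of the week held at most 7 visitors, the total would be at most 7 × 7 = 49, which is less than 53.
So some day of the week holds at least ⌈53/7⌉ = 8 visitors.

8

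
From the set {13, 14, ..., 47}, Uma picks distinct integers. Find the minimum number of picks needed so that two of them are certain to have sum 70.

A set avoiding the sum 70 can contain at most one of each pair {x, 70−x}, plus the 11 elements whose complement lies outside the range or equal to its own complement.
The integers 13, …, 35 (23 of them) are such a set: any two sum to at least 13+14 = 27 and at most 34+35 = 69 < 70.
Any 24th integer completes one of the 12 pairs, so 24 choices force a sum of 70.

24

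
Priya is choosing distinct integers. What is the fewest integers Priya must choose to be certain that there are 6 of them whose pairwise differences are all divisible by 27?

136

Integers whose pairwise differences are multiples of 27 are exactly those sharing a remainder mod 27. The 27 residue classes mod 27 are the pigeonholes.
With 135 integers one could put 5 in each residue class and have no class reach 6.
The 136th integer pushes some class to 6, so 27·5 + 1 = 136.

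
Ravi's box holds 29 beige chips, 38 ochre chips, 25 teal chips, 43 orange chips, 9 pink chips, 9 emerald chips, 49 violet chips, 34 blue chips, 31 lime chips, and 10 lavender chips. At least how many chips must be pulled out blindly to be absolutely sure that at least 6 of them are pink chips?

274

In the worst case for collecting pink chips, every non-pink chip comes out first.
There are 29 + 38 + 25 + 43 + 9 + 49 + 34 + 31 + 10 = 268 non-pink chips altogether.
After those, each further chip must be pink, so 268 + 6 = 274 draws guarantee 6 pink chips.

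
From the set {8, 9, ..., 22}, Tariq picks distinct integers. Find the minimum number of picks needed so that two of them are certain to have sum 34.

11

Two chosen integers sum to 34 exactly when both halves of some pair {x, 34−x} with 12 ≤ x ≤ 34−x ≤ 22 are chosen — 5 such pairs.
The remaining 5 elements (those with no distinct partner in range) can never complete a 34-sum, so the worst case takes all of them and one from each pair: 5 + 5 = 10.
The 11th integer has to be the second member of some pair, so 10 + 1 = 11.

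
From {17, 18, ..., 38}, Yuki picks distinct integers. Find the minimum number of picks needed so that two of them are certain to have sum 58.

14

Two chosen integers sum to 58 exactly when both halves of some pair {x, 58−x} with 20 ≤ x ≤ 58−x ≤ 38 are chosen — 9 such pairs.
The remaining 4 elements (those with no distinct partner in range) can never complete a 58-sum, so the worst case takes all of them and one from each pair: 4 + 9 = 13.
The 14th integer has to be the second member of some pair, so 13 + 1 = 14.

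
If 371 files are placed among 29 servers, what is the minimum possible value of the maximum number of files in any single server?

13

Pigeonhole: the 29 servers are the holes and the 371 files are the pigeons.
If every server held at most 12 files, the total would be at most 29 × 12 = 348, which is less than 371.
So some server holds at least ⌈371/29⌉ = 13 files.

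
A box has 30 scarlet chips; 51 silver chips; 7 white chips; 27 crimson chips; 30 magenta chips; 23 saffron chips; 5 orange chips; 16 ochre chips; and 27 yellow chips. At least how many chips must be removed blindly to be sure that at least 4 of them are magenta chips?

190

In the worst case for collecting magenta chips, every non-magenta chip comes out first.
There are 30 + 51 + 7 + 27 + 23 + 5 + 16 + 27 = 186 non-magenta chips altogether.
After those, each further chip must be magenta, so 186 + 4 = 190 draws guarantee 4 magenta chips.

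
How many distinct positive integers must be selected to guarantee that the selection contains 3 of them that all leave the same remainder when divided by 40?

81

Pigeonhole: the 40 residue classes mod 40 are the pigeonholes.
With 80 integers one could put 2 in each residue class and have no class reach 3.
The 81st integer pushes some class to 3, so 40·2 + 1 = 81.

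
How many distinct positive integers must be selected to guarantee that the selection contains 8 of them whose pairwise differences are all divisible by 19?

Integers whose pairwise differences are multiples of 19 are exactly those sharing a remainder mod 19. The 19 residue classes mod 19 are the pigeonholes.
With 133 integers one could put 7 in each residue class and have no class reach 8.
The 134th integer pushes some class to 8, so 19·7 + 1 = 134.

134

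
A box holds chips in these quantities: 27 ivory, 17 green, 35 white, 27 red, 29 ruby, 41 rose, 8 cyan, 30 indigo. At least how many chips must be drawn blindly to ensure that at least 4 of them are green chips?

201

In the worst case for collecting green chips, every non-green chip comes out first.
There are 27 + 35 + 27 + 29 + 41 + 8 + 30 = 197 non-green chips altogether.
After those, each further chip must be green, so 197 + 4 = 201 draws guarantee 4 green chips.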